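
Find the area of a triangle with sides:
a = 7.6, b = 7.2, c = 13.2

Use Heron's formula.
s = (7.6 + 7.2 + 13.2)/2 = 28/2 = 14
s − a = 6.4, s − b = 6.8, s − c = 0.8
s(s−a)(s−b)(s−c) = 14·6.4·6.8·0.8 ≈ 487.424
Area = √487.424 ≈ 22.0777

Area = 22.08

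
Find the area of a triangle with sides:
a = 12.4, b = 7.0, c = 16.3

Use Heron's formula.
s = (12.4 + 7.0 + 16.3)/2 = 35.7/2 = 17.85
s − a = 5.45, s − b = 10.85, s − c = 1.55
s(s−a)(s−b)(s−c) = 17.85·5.45·10.85·1.55 ≈ 1636.05
Area = √1636.05 ≈ 40.4481

Area = 40.45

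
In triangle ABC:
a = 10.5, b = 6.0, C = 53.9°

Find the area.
Two sides and the included angle (SAS): A = ½·a·b·sin(C) = ½·10.5·6.0·sin(53.9°)
sin(53.9°) ≈ 0.80799
A ≈ ½·63·0.80799 = 31.5·0.80799 ≈ 25.4517

Area = 25.45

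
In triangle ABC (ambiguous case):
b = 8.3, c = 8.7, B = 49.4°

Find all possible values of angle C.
b/sin(B) = c/sin(C)  ⇒  sin(C) = c·sin(B)/b = 8.7·sin(49.4°)/8.3
sin(49.4°) ≈ 0.759271
sin(C) ≈ 8.7·0.759271/8.3 ≈ 6.60566/8.3 ≈ 0.795863
Candidate 1: C₁ = arcsin(0.795863) ≈ 52.7368°  →  A = 180° − 49.4° − 52.7368° ≈ 77.8632° > 0, valid
Candidate 2: C₂ = 180° − C₁ ≈ 127.263°  →  A = 180° − 49.4° − 127.263° ≈ 3.33682° > 0, valid

C = 52.74° or C = 127.3° (two solutions)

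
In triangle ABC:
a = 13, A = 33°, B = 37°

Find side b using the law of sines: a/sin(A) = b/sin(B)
a/sin(A) = b/sin(B)  ⇒  b = a·sin(B)/sin(A) = 13·sin(37°)/sin(33°)
sin(37°) ≈ 0.601815, sin(33°) ≈ 0.544639
b ≈ 13·0.601815/0.544639 ≈ 7.8236/0.544639 ≈ 14.3647

b = 14.36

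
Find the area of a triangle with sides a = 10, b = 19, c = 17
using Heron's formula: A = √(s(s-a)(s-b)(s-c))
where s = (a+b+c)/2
s = (10 + 19 + 17)/2 = 46/2 = 23
s − a = 13, s − b = 4, s − c = 6
s(s−a)(s−b)(s−c) = 23·13·4·6 = 7176
Area = √7176 ≈ 84.7113

s = 23.0, Area = 84.71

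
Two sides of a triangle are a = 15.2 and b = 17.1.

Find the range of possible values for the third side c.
Triangle inequality: |a − b| < c < a + b
|a − b| = |15.2 − 17.1| = 1.9
a + b = 15.2 + 17.1 = 32.3

1.9 < c < 32.3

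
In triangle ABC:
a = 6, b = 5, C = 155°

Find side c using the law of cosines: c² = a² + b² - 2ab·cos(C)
c² = 6² + 5² − 2·6·5·cos(155°)
cos(155°) ≈ -0.906308
c² ≈ 36 + 25 − 60·(-0.906308) ≈ 61 + 54.3785 ≈ 115.378
c ≈ √115.378 ≈ 10.7414

c = 10.74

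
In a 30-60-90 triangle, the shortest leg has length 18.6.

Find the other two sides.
In a 30-60-90 triangle the sides are in ratio 1 : √3 : 2 (short leg : long leg : hypotenuse).
Long leg = 18.6·√3 ≈ 18.6·1.73205 ≈ 32.2161
Hypotenuse = 2·18.6 = 37.2

Long leg = 18.6√3 = 32.22, Hypotenuse = 37.2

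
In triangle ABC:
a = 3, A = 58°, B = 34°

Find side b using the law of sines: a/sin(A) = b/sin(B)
a/sin(A) = b/sin(B)  ⇒  b = a·sin(B)/sin(A) = 3·sin(34°)/sin(58°)
sin(34°) ≈ 0.559193, sin(58°) ≈ 0.848048
b ≈ 3·0.559193/0.848048 ≈ 1.67758/0.848048 ≈ 1.97816

b = 1.978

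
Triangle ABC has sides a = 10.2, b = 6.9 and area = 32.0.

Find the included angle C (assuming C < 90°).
Area = ½·a·b·sin(C)  ⇒  sin(C) = 2·Area/(a·b) = 2·32.0/(10.2·6.9) = 64/70.38 ≈ 0.909349
C = arcsin(0.909349) ≈ 65.4156° (taking the acute solution since C < 90°)

C = 65.42°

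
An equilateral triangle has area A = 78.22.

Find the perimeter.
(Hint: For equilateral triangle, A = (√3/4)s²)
A = (√3/4)s²  ⇒  s² = 4A/√3 = 4·78.22/√3 = 312.88/1.73205 ≈ 180.641
s ≈ √180.641 ≈ 13.4403
Perimeter = 3s ≈ 3·13.4403 ≈ 40.3209

Perimeter = 40.32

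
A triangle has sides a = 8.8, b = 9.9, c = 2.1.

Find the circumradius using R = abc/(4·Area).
First find the area with Heron's formula.
s = (8.8 + 9.9 + 2.1)/2 = 10.4
Area = √(s(s−a)(s−b)(s−c)) = √(10.4·1.6·0.5·8.3) ≈ √69.056 ≈ 8.30999
abc = 8.8·9.9·2.1 = 182.952
R = abc/(4·Area) ≈ 182.952/(4·8.30999) = 182.952/33.24 ≈ 5.50398

R = 5.504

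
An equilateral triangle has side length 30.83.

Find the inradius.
r = Area/s with s the semi-perimeter.
Area = (√3/4)·30.83² = (√3/4)·950.4889 ≈ 0.433013·950.4889 ≈ 411.574
s = 3·30.83/2 = 46.245
r ≈ 411.574/46.245 ≈ 8.89985
(Equivalently r = side/(2√3) = 30.83/3.4641 ≈ 8.89985.)

r = 8.9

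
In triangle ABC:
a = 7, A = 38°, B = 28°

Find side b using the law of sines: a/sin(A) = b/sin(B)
a/sin(A) = b/sin(B)  ⇒  b = a·sin(B)/sin(A) = 7·sin(28°)/sin(38°)
sin(28°) ≈ 0.469472, sin(38°) ≈ 0.615661
b ≈ 7·0.469472/0.615661 ≈ 3.2863/0.615661 ≈ 5.33784

b = 5.338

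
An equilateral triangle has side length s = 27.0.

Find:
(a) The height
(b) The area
(a) The height splits the triangle into two 30-60-90 halves: h = s·√3/2 = 27.0·1.73205/2 ≈ 46.7654/2 ≈ 23.3827
(b) Area = (√3/4)·s² = (√3/4)·27.0² = (√3/4)·729 ≈ 0.433013·729 ≈ 315.666

Height = 23.38, Area = 315.7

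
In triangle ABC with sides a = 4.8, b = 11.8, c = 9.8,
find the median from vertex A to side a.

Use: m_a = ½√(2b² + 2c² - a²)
m_a = ½√(2·11.8² + 2·9.8² − 4.8²) = ½√(2·139.24 + 2·96.04 − 23.04) = ½√(278.48 + 192.08 − 23.04) = ½√447.52
√447.52 ≈ 21.1547, so m_a ≈ 10.5773

m_a = 10.58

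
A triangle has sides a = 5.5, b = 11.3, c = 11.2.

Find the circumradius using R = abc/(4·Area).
First find the area with Heron's formula.
s = (5.5 + 11.3 + 11.2)/2 = 14
Area = √(s(s−a)(s−b)(s−c)) = √(14·8.5·2.7·2.8) ≈ √899.64 ≈ 29.994
abc = 5.5·11.3·11.2 = 696.08
R = abc/(4·Area) ≈ 696.08/(4·29.994) = 696.08/119.976 ≈ 5.80183

R = 5.802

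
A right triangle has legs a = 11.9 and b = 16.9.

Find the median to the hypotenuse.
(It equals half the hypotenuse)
Hypotenuse c = √(a² + b²) = √(141.61 + 285.61) = √427.22 ≈ 20.6693
Median to hypotenuse = c/2 ≈ 20.6693/2 ≈ 10.3347

Median = 10.33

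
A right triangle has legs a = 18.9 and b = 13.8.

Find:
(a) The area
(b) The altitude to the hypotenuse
(a) The legs are perpendicular, so Area = ½·a·b = ½·18.9·13.8 = ½·260.82 = 130.41
(b) Hypotenuse c = √(a² + b²) = √(357.21 + 190.44) = √547.65 ≈ 23.4019
    Area = ½·c·h_c  ⇒  h_c = 2·Area/c = 260.82/23.4019 ≈ 11.1452

Area = 130.41, h_c = 11.15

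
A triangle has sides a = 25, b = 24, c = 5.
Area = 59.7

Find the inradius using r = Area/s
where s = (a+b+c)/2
s = (25 + 24 + 5)/2 = 54/2 = 27
r = Area/s = 59.7/27 ≈ 2.21111

r = 2.211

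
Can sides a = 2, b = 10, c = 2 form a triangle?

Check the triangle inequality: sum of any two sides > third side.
a + b vs c: 2 + 10 = 12 > 2  ✓
a + c vs b: 2 + 2 = 4 ≤ 10  ✗
b + c vs a: 10 + 2 = 12 > 2  ✓

No: 2 + 2 = 4 is not > 10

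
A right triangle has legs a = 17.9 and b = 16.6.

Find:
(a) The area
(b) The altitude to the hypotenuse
(a) The legs are perpendicular, so Area = ½·a·b = ½·17.9·16.6 = ½·297.14 = 148.57
(b) Hypotenuse c = √(a² + b²) = √(320.41 + 275.56) = √595.97 ≈ 24.4125
    Area = ½·c·h_c  ⇒  h_c = 2·Area/c = 297.14/24.4125 ≈ 12.1716

Area = 148.57, h_c = 12.17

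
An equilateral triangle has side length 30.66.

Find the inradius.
r = Area/s with s the semi-perimeter.
Area = (√3/4)·30.66² = (√3/4)·940.0356 ≈ 0.433013·940.0356 ≈ 407.047
s = 3·30.66/2 = 45.99
r ≈ 407.047/45.99 ≈ 8.85078
(Equivalently r = side/(2√3) = 30.66/3.4641 ≈ 8.85078.)

r = 8.851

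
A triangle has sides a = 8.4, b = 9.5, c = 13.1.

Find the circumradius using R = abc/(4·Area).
First find the area with Heron's formula.
s = (8.4 + 9.5 + 13.1)/2 = 15.5
Area = √(s(s−a)(s−b)(s−c)) = √(15.5·7.1·6·2.4) ≈ √1584.72 ≈ 39.8085
abc = 8.4·9.5·13.1 = 1045.38
R = abc/(4·Area) ≈ 1045.38/(4·39.8085) = 1045.38/159.234 ≈ 6.56505

R = 6.565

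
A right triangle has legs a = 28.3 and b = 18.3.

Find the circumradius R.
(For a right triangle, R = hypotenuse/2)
Hypotenuse c = √(a² + b²) = √(800.89 + 334.89) = √1135.78 ≈ 33.7013
R = c/2 ≈ 33.7013/2 ≈ 16.8507

R = 16.85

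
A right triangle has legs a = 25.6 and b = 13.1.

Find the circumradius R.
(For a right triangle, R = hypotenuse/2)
Hypotenuse c = √(a² + b²) = √(655.36 + 171.61) = √826.97 ≈ 28.7571
R = c/2 ≈ 28.7571/2 ≈ 14.3785

R = 14.38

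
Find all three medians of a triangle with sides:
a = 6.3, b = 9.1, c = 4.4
Median formula: m_a = ½√(2b² + 2c² − a²) (and cyclically). a² = 39.69, b² = 82.81, c² = 19.36.
m_a = ½√(2·82.81 + 2·19.36 − 39.69) = ½√164.65 ≈ ½·12.8316 ≈ 6.4158
m_b = ½√(2·39.69 + 2·19.36 − 82.81) = ½√35.29 ≈ ½·5.94054 ≈ 2.97027
m_c = ½√(2·39.69 + 2·82.81 − 19.36) = ½√225.64 ≈ ½·15.0213 ≈ 7.51066

m_a = 6.416, m_b = 2.97, m_c = 7.511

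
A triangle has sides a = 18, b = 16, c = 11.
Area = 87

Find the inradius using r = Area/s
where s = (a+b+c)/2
s = (18 + 16 + 11)/2 = 45/2 = 22.5
r = Area/s = 87/22.5 ≈ 3.86667

r = 3.867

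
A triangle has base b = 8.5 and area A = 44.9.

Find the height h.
A = ½·b·h  ⇒  h = 2A/b = 2·44.9/8.5 = 89.8/8.5 ≈ 10.5647

h = 10.56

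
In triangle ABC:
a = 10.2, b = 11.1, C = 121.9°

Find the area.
Two sides and the included angle (SAS): A = ½·a·b·sin(C) = ½·10.2·11.1·sin(121.9°)
sin(121.9°) ≈ 0.848972
A ≈ ½·113.22·0.848972 = 56.61·0.848972 ≈ 48.0603

Area = 48.06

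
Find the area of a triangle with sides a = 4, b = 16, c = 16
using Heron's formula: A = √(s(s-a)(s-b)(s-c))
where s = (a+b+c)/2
s = (4 + 16 + 16)/2 = 36/2 = 18
s − a = 14, s − b = 2, s − c = 2
s(s−a)(s−b)(s−c) = 18·14·2·2 = 1008
Area = √1008 ≈ 31.749

s = 18.0, Area = 31.75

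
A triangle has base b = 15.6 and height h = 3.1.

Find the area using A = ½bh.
A = ½·b·h = ½·15.6·3.1 = ½·48.36 = 24.18

Area = 24.18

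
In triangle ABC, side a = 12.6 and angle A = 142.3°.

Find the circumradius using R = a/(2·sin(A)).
R = a/(2·sin(A)) = 12.6/(2·sin(142.3°))
sin(142.3°) ≈ 0.611527
R ≈ 12.6/(2·0.611527) = 12.6/1.22305 ≈ 10.3021

R = 10.3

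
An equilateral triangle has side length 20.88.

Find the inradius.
r = Area/s with s the semi-perimeter.
Area = (√3/4)·20.88² = (√3/4)·435.9744 ≈ 0.433013·435.9744 ≈ 188.782
s = 3·20.88/2 = 31.32
r ≈ 188.782/31.32 ≈ 6.02754
(Equivalently r = side/(2√3) = 20.88/3.4641 ≈ 6.02754.)

r = 6.028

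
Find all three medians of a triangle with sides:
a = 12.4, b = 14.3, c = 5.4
Median formula: m_a = ½√(2b² + 2c² − a²) (and cyclically). a² = 153.76, b² = 204.49, c² = 29.16.
m_a = ½√(2·204.49 + 2·29.16 − 153.76) = ½√313.54 ≈ ½·17.7071 ≈ 8.85353
m_b = ½√(2·153.76 + 2·29.16 − 204.49) = ½√161.35 ≈ ½·12.7024 ≈ 6.35118
m_c = ½√(2·153.76 + 2·204.49 − 29.16) = ½√687.34 ≈ ½·26.2172 ≈ 13.1086

m_a = 8.854, m_b = 6.351, m_c = 13.11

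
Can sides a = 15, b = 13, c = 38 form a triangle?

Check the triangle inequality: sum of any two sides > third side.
a + b vs c: 15 + 13 = 28 ≤ 38  ✗
a + c vs b: 15 + 38 = 53 > 13  ✓
b + c vs a: 13 + 38 = 51 > 15  ✓

No: 15 + 13 = 28 is not > 38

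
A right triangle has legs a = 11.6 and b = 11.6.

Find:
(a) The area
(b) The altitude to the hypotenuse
(a) The legs are perpendicular, so Area = ½·a·b = ½·11.6·11.6 = ½·134.56 = 67.28
(b) Hypotenuse c = √(a² + b²) = √(134.56 + 134.56) = √269.12 ≈ 16.4049
    Area = ½·c·h_c  ⇒  h_c = 2·Area/c = 134.56/16.4049 ≈ 8.20244

Area = 67.28, h_c = 8.202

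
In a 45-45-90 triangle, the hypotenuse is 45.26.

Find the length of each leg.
In a 45-45-90 triangle hypotenuse = leg·√2, so leg = hypotenuse/√2.
Leg = 45.26/√2 ≈ 45.26/1.41421 ≈ 32.0037

Each leg = 32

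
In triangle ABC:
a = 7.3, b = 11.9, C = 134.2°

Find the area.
Two sides and the included angle (SAS): A = ½·a·b·sin(C) = ½·7.3·11.9·sin(134.2°)
sin(134.2°) ≈ 0.716911
A ≈ ½·86.87·0.716911 = 43.435·0.716911 ≈ 31.139

Area = 31.14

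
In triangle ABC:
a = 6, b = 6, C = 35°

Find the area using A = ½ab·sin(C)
A = ½·a·b·sin(C) = ½·6·6·sin(35°)
sin(35°) ≈ 0.573576
A ≈ ½·36·0.573576 = 18·0.573576 ≈ 10.3244

Area = 10.32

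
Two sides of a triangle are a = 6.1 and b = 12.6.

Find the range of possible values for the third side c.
Triangle inequality: |a − b| < c < a + b
|a − b| = |6.1 − 12.6| = 6.5
a + b = 6.1 + 12.6 = 18.7

6.5 < c < 18.7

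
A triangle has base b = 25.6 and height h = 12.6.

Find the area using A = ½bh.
A = ½·b·h = ½·25.6·12.6 = ½·322.56 = 161.28

Area = 161.28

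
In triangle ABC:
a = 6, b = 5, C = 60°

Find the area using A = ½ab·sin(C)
A = ½·a·b·sin(C) = ½·6·5·sin(60°)
sin(60°) ≈ 0.866025
A ≈ ½·30·0.866025 = 15·0.866025 ≈ 12.9904

Area = 12.99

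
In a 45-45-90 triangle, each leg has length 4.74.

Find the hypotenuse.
In a 45-45-90 triangle the sides are in ratio 1 : 1 : √2, so hypotenuse = leg·√2.
Hypotenuse = 4.74·√2 ≈ 4.74·1.41421 ≈ 6.70337

Hypotenuse = 4.74√2 = 6.703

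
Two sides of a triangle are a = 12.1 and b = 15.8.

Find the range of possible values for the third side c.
Triangle inequality: |a − b| < c < a + b
|a − b| = |12.1 − 15.8| = 3.7
a + b = 12.1 + 15.8 = 27.9

3.7 < c < 27.9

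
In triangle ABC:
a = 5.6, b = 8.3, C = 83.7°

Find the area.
Two sides and the included angle (SAS): A = ½·a·b·sin(C) = ½·5.6·8.3·sin(83.7°)
sin(83.7°) ≈ 0.993961
A ≈ ½·46.48·0.993961 = 23.24·0.993961 ≈ 23.0997

Area = 23.1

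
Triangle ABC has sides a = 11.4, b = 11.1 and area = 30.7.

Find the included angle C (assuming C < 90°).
Area = ½·a·b·sin(C)  ⇒  sin(C) = 2·Area/(a·b) = 2·30.7/(11.4·11.1) = 61.4/126.54 ≈ 0.485222
C = arcsin(0.485222) ≈ 29.027° (taking the acute solution since C < 90°)

C = 29.03°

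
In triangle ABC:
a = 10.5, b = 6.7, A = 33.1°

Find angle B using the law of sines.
a/sin(A) = b/sin(B)  ⇒  sin(B) = b·sin(A)/a = 6.7·sin(33.1°)/10.5
sin(33.1°) ≈ 0.546102
sin(B) ≈ 6.7·0.546102/10.5 ≈ 3.65888/10.5 ≈ 0.348465
B = arcsin(0.348465) ≈ 20.3935°
(Since b ≤ a we need B ≤ A, so the obtuse alternative 180° − 20.3935° ≈ 159.607° is rejected.)

B = 20.39°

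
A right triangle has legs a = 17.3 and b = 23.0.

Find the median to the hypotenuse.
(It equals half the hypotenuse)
Hypotenuse c = √(a² + b²) = √(299.29 + 529) = √828.29 ≈ 28.78
Median to hypotenuse = c/2 ≈ 28.78/2 ≈ 14.39

Median = 14.39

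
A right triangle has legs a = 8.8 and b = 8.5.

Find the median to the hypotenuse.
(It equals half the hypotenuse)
Hypotenuse c = √(a² + b²) = √(77.44 + 72.25) = √149.69 ≈ 12.2348
Median to hypotenuse = c/2 ≈ 12.2348/2 ≈ 6.11739

Median = 6.117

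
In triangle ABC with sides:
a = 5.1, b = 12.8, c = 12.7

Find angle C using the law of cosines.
c² = a² + b² − 2ab·cos(C)  ⇒  cos(C) = (a² + b² − c²)/(2ab)
cos(C) = (5.1² + 12.8² − 12.7²)/(2·5.1·12.8) = (26.01 + 163.84 − 161.29)/130.56 = 28.56/130.56 ≈ 0.21875
C = arccos(0.21875) ≈ 77.3644°

C = 77.36°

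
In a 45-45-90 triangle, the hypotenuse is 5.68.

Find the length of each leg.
In a 45-45-90 triangle hypotenuse = leg·√2, so leg = hypotenuse/√2.
Leg = 5.68/√2 ≈ 5.68/1.41421 ≈ 4.01637

Each leg = 4.016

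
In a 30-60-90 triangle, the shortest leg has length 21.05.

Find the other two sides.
In a 30-60-90 triangle the sides are in ratio 1 : √3 : 2 (short leg : long leg : hypotenuse).
Long leg = 21.05·√3 ≈ 21.05·1.73205 ≈ 36.4597
Hypotenuse = 2·21.05 = 42.1

Long leg = 21.05√3 = 36.46, Hypotenuse = 42.1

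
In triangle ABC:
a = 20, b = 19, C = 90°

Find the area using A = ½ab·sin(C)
A = ½·a·b·sin(C) = ½·20·19·sin(90°)
sin(90°) ≈ 1
A ≈ ½·380·1 = 190·1 ≈ 190

Area = 190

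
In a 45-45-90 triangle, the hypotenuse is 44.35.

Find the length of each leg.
In a 45-45-90 triangle hypotenuse = leg·√2, so leg = hypotenuse/√2.
Leg = 44.35/√2 ≈ 44.35/1.41421 ≈ 31.3602

Each leg = 31.36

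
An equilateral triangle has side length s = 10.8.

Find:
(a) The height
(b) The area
(a) The height splits the triangle into two 30-60-90 halves: h = s·√3/2 = 10.8·1.73205/2 ≈ 18.7061/2 ≈ 9.35307
(b) Area = (√3/4)·s² = (√3/4)·10.8² = (√3/4)·116.64 ≈ 0.433013·116.64 ≈ 50.5066

Height = 9.353, Area = 50.51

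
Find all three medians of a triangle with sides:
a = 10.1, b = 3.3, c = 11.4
Median formula: m_a = ½√(2b² + 2c² − a²) (and cyclically). a² = 102.01, b² = 10.89, c² = 129.96.
m_a = ½√(2·10.89 + 2·129.96 − 102.01) = ½√179.69 ≈ ½·13.4048 ≈ 6.70242
m_b = ½√(2·102.01 + 2·129.96 − 10.89) = ½√453.05 ≈ ½·21.285 ≈ 10.6425
m_c = ½√(2·102.01 + 2·10.89 − 129.96) = ½√95.84 ≈ ½·9.78979 ≈ 4.8949

m_a = 6.702, m_b = 10.64, m_c = 4.895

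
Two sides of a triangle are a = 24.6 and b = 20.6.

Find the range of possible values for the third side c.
Triangle inequality: |a − b| < c < a + b
|a − b| = |24.6 − 20.6| = 4
a + b = 24.6 + 20.6 = 45.2

4 < c < 45.2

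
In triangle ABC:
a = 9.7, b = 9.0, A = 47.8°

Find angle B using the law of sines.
a/sin(A) = b/sin(B)  ⇒  sin(B) = b·sin(A)/a = 9.0·sin(47.8°)/9.7
sin(47.8°) ≈ 0.740805
sin(B) ≈ 9.0·0.740805/9.7 ≈ 6.66724/9.7 ≈ 0.687344
B = arcsin(0.687344) ≈ 43.4203°
(Since b ≤ a we need B ≤ A, so the obtuse alternative 180° − 43.4203° ≈ 136.58° is rejected.)

B = 43.42°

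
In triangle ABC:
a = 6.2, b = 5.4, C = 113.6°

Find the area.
Two sides and the included angle (SAS): A = ½·a·b·sin(C) = ½·6.2·5.4·sin(113.6°)
sin(113.6°) ≈ 0.916363
A ≈ ½·33.48·0.916363 = 16.74·0.916363 ≈ 15.3399

Area = 15.34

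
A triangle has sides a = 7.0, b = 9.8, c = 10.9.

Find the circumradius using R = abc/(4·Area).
First find the area with Heron's formula.
s = (7.0 + 9.8 + 10.9)/2 = 13.85
Area = √(s(s−a)(s−b)(s−c)) = √(13.85·6.85·4.05·2.95) ≈ √1133.49 ≈ 33.6673
abc = 7.0·9.8·10.9 = 747.74
R = abc/(4·Area) ≈ 747.74/(4·33.6673) = 747.74/134.669 ≈ 5.55242

R = 5.552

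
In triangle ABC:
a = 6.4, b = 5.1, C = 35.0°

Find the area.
Two sides and the included angle (SAS): A = ½·a·b·sin(C) = ½·6.4·5.1·sin(35.0°)
sin(35.0°) ≈ 0.573576
A ≈ ½·32.64·0.573576 = 16.32·0.573576 ≈ 9.36077

Area = 9.361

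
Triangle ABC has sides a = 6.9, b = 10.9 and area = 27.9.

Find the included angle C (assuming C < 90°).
Area = ½·a·b·sin(C)  ⇒  sin(C) = 2·Area/(a·b) = 2·27.9/(6.9·10.9) = 55.8/75.21 ≈ 0.741923
C = arcsin(0.741923) ≈ 47.8955° (taking the acute solution since C < 90°)

C = 47.9°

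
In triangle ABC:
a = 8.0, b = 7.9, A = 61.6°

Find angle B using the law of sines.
a/sin(A) = b/sin(B)  ⇒  sin(B) = b·sin(A)/a = 7.9·sin(61.6°)/8.0
sin(61.6°) ≈ 0.879649
sin(B) ≈ 7.9·0.879649/8.0 ≈ 6.94922/8.0 ≈ 0.868653
B = arcsin(0.868653) ≈ 60.3025°
(Since b ≤ a we need B ≤ A, so the obtuse alternative 180° − 60.3025° ≈ 119.698° is rejected.)

B = 60.3°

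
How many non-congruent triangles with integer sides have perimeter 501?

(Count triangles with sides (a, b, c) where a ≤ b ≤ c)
Let a ≤ b ≤ c with a + b + c = 501. The only binding inequality is a + b > c, i.e. 501 − c > c, so c < 501/2; and c ≥ 501/3 since c is the largest side.
So 167 ≤ c ≤ 250. For each c, b runs from ⌈(501 − c)/2⌉ up to c (then a = 501 − b − c satisfies 1 ≤ a ≤ b automatically), giving c − ⌈(501 − c)/2⌉ + 1 choices.
Summing over c: 1 + 2 + 4 + 5 + … + 124 + 125  (84 terms, c = 167, …, 250) = 5292
Check (closed form: nearest integer to p²/48 for even p, (p+3)²/48 for odd p): (501+3)²/48 = 504²/48 = 254016/48 ≈ 5292.00 → 5292

5292 triangles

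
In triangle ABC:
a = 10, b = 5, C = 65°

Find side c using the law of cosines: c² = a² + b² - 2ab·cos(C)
c² = 10² + 5² − 2·10·5·cos(65°)
cos(65°) ≈ 0.422618
c² ≈ 100 + 25 − 100·(0.422618) ≈ 125 − 42.2618 ≈ 82.7382
c ≈ √82.7382 ≈ 9.09605

c = 9.096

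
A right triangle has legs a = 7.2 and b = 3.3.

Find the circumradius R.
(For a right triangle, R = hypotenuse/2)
Hypotenuse c = √(a² + b²) = √(51.84 + 10.89) = √62.73 ≈ 7.92023
R = c/2 ≈ 7.92023/2 ≈ 3.96011

R = 3.96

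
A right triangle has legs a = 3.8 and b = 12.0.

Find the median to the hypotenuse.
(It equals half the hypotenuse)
Hypotenuse c = √(a² + b²) = √(14.44 + 144) = √158.44 ≈ 12.5873
Median to hypotenuse = c/2 ≈ 12.5873/2 ≈ 6.29365

Median = 6.294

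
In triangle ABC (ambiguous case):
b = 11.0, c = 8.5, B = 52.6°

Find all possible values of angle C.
b/sin(B) = c/sin(C)  ⇒  sin(C) = c·sin(B)/b = 8.5·sin(52.6°)/11.0
sin(52.6°) ≈ 0.794415
sin(C) ≈ 8.5·0.794415/11.0 ≈ 6.75252/11.0 ≈ 0.613866
Candidate 1: C₁ = arcsin(0.613866) ≈ 37.8696°  →  A = 180° − 52.6° − 37.8696° ≈ 89.5304° > 0, valid
Candidate 2: C₂ = 180° − C₁ ≈ 142.13°  →  A = 180° − 52.6° − 142.13° ≈ -14.7304° ≤ 0, not a valid triangle

C = 37.87° (one solution)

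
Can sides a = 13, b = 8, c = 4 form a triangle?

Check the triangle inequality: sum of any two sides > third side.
a + b vs c: 13 + 8 = 21 > 4  ✓
a + c vs b: 13 + 4 = 17 > 8  ✓
b + c vs a: 8 + 4 = 12 ≤ 13  ✗

No: 8 + 4 = 12 is not > 13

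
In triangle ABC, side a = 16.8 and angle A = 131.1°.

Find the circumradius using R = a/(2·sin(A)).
R = a/(2·sin(A)) = 16.8/(2·sin(131.1°))
sin(131.1°) ≈ 0.753563
R ≈ 16.8/(2·0.753563) = 16.8/1.50713 ≈ 11.147

R = 11.15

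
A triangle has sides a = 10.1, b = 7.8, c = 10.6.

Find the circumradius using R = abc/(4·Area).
First find the area with Heron's formula.
s = (10.1 + 7.8 + 10.6)/2 = 14.25
Area = √(s(s−a)(s−b)(s−c)) = √(14.25·4.15·6.45·3.65) ≈ √1392.24 ≈ 37.3128
abc = 10.1·7.8·10.6 = 835.068
R = abc/(4·Area) ≈ 835.068/(4·37.3128) = 835.068/149.251 ≈ 5.59505

R = 5.595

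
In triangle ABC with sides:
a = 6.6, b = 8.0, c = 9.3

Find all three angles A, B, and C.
Law of cosines for each angle (a² = 43.56, b² = 64, c² = 86.49):
cos(A) = (b² + c² − a²)/(2bc) = (64 + 86.49 − 43.56)/(2·8.0·9.3) = 106.93/148.8 ≈ 0.718616  ⇒  A ≈ 44.0597°
cos(B) = (a² + c² − b²)/(2ac) = (43.56 + 86.49 − 64)/(2·6.6·9.3) = 66.05/122.76 ≈ 0.538042  ⇒  B ≈ 57.4496°
cos(C) = (a² + b² − c²)/(2ab) = (43.56 + 64 − 86.49)/(2·6.6·8.0) = 21.07/105.6 ≈ 0.199527  ⇒  C ≈ 78.4907°
Check: A + B + C ≈ 180°

A = 44.06°, B = 57.45°, C = 78.49°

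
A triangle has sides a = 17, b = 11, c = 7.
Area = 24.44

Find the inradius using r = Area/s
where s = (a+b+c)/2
s = (17 + 11 + 7)/2 = 35/2 = 17.5
r = Area/s = 24.44/17.5 ≈ 1.39657

r = 1.397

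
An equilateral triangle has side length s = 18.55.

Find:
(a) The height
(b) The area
(a) The height splits the triangle into two 30-60-90 halves: h = s·√3/2 = 18.55·1.73205/2 ≈ 32.1295/2 ≈ 16.0648
(b) Area = (√3/4)·s² = (√3/4)·18.55² = (√3/4)·344.1025 ≈ 0.433013·344.1025 ≈ 149.001

Height = 16.06, Area = 149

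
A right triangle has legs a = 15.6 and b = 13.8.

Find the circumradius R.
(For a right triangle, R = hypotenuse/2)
Hypotenuse c = √(a² + b²) = √(243.36 + 190.44) = √433.8 ≈ 20.8279
R = c/2 ≈ 20.8279/2 ≈ 10.4139

R = 10.41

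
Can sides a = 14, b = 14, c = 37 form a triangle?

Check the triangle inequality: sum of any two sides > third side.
a + b vs c: 14 + 14 = 28 ≤ 37  ✗
a + c vs b: 14 + 37 = 51 > 14  ✓
b + c vs a: 14 + 37 = 51 > 14  ✓

No: 14 + 14 = 28 is not > 37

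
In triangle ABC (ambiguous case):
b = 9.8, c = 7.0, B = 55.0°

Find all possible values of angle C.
b/sin(B) = c/sin(C)  ⇒  sin(C) = c·sin(B)/b = 7.0·sin(55.0°)/9.8
sin(55.0°) ≈ 0.819152
sin(C) ≈ 7.0·0.819152/9.8 ≈ 5.73406/9.8 ≈ 0.585109
Candidate 1: C₁ = arcsin(0.585109) ≈ 35.8107°  →  A = 180° − 55.0° − 35.8107° ≈ 89.1893° > 0, valid
Candidate 2: C₂ = 180° − C₁ ≈ 144.189°  →  A = 180° − 55.0° − 144.189° ≈ -19.1893° ≤ 0, not a valid triangle

C = 35.81° (one solution)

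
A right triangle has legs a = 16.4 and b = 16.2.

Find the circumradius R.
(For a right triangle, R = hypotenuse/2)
Hypotenuse c = √(a² + b²) = √(268.96 + 262.44) = √531.4 ≈ 23.0521
R = c/2 ≈ 23.0521/2 ≈ 11.5261

R = 11.53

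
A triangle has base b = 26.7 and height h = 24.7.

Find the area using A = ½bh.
A = ½·b·h = ½·26.7·24.7 = ½·659.49 = 329.745

Area = 329.745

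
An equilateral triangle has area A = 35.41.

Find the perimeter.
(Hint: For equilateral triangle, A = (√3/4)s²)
A = (√3/4)s²  ⇒  s² = 4A/√3 = 4·35.41/√3 = 141.64/1.73205 ≈ 81.7759
s ≈ √81.7759 ≈ 9.043
Perimeter = 3s ≈ 3·9.043 ≈ 27.129

Perimeter = 27.13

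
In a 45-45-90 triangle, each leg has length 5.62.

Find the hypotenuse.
In a 45-45-90 triangle the sides are in ratio 1 : 1 : √2, so hypotenuse = leg·√2.
Hypotenuse = 5.62·√2 ≈ 5.62·1.41421 ≈ 7.94788

Hypotenuse = 5.62√2 = 7.948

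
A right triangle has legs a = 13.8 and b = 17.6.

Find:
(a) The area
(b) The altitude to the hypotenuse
(a) The legs are perpendicular, so Area = ½·a·b = ½·13.8·17.6 = ½·242.88 = 121.44
(b) Hypotenuse c = √(a² + b²) = √(190.44 + 309.76) = √500.2 ≈ 22.3652
    Area = ½·c·h_c  ⇒  h_c = 2·Area/c = 242.88/22.3652 ≈ 10.8598

Area = 121.44, h_c = 10.86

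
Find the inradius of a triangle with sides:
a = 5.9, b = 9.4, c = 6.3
r = Area/s where s is the semi-perimeter.
s = (5.9 + 9.4 + 6.3)/2 = 21.6/2 = 10.8
Area = √(s(s−a)(s−b)(s−c)) = √(10.8·4.9·1.4·4.5) ≈ √333.396 ≈ 18.2591
r ≈ 18.2591/10.8 ≈ 1.69066

r = 1.691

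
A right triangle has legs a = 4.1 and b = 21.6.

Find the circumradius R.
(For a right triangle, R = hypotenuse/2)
Hypotenuse c = √(a² + b²) = √(16.81 + 466.56) = √483.37 ≈ 21.9857
R = c/2 ≈ 21.9857/2 ≈ 10.9928

R = 10.99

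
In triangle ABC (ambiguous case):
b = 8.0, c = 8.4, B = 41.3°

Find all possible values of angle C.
b/sin(B) = c/sin(C)  ⇒  sin(C) = c·sin(B)/b = 8.4·sin(41.3°)/8.0
sin(41.3°) ≈ 0.660002
sin(C) ≈ 8.4·0.660002/8.0 ≈ 5.54401/8.0 ≈ 0.693002
Candidate 1: C₁ = arcsin(0.693002) ≈ 43.8682°  →  A = 180° − 41.3° − 43.8682° ≈ 94.8318° > 0, valid
Candidate 2: C₂ = 180° − C₁ ≈ 136.132°  →  A = 180° − 41.3° − 136.132° ≈ 2.5682° > 0, valid

C = 43.87° or C = 136.1° (two solutions)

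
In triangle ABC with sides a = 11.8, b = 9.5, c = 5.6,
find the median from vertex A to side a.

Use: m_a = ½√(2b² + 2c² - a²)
m_a = ½√(2·9.5² + 2·5.6² − 11.8²) = ½√(2·90.25 + 2·31.36 − 139.24) = ½√(180.5 + 62.72 − 139.24) = ½√103.98
√103.98 ≈ 10.1971, so m_a ≈ 5.09853

m_a = 5.099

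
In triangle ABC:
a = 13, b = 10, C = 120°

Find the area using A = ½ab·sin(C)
A = ½·a·b·sin(C) = ½·13·10·sin(120°)
sin(120°) ≈ 0.866025
A ≈ ½·130·0.866025 = 65·0.866025 ≈ 56.2917

Area = 56.29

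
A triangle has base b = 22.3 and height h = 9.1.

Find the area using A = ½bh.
A = ½·b·h = ½·22.3·9.1 = ½·202.93 = 101.465

Area = 101.465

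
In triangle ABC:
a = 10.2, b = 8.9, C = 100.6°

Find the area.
Two sides and the included angle (SAS): A = ½·a·b·sin(C) = ½·10.2·8.9·sin(100.6°)
sin(100.6°) ≈ 0.982935
A ≈ ½·90.78·0.982935 = 45.39·0.982935 ≈ 44.6154

Area = 44.62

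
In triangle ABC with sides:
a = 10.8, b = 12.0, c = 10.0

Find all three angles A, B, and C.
Law of cosines for each angle (a² = 116.64, b² = 144, c² = 100):
cos(A) = (b² + c² − a²)/(2bc) = (144 + 100 − 116.64)/(2·12.0·10.0) = 127.36/240 ≈ 0.530667  ⇒  A ≈ 57.9495°
cos(B) = (a² + c² − b²)/(2ac) = (116.64 + 100 − 144)/(2·10.8·10.0) = 72.64/216 ≈ 0.336296  ⇒  B ≈ 70.3486°
cos(C) = (a² + b² − c²)/(2ab) = (116.64 + 144 − 100)/(2·10.8·12.0) = 160.64/259.2 ≈ 0.619753  ⇒  C ≈ 51.7019°
Check: A + B + C ≈ 180°

A = 57.95°, B = 70.35°, C = 51.7°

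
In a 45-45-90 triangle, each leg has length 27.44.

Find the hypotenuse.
In a 45-45-90 triangle the sides are in ratio 1 : 1 : √2, so hypotenuse = leg·√2.
Hypotenuse = 27.44·√2 ≈ 27.44·1.41421 ≈ 38.806

Hypotenuse = 27.44√2 = 38.81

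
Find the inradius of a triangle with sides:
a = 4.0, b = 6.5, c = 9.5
r = Area/s where s is the semi-perimeter.
s = (4.0 + 6.5 + 9.5)/2 = 20/2 = 10
Area = √(s(s−a)(s−b)(s−c)) = √(10·6·3.5·0.5) ≈ √105 ≈ 10.247
r ≈ 10.247/10 ≈ 1.0247

r = 1.025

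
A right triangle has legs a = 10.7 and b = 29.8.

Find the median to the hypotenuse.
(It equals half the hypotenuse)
Hypotenuse c = √(a² + b²) = √(114.49 + 888.04) = √1002.53 ≈ 31.6628
Median to hypotenuse = c/2 ≈ 31.6628/2 ≈ 15.8314

Median = 15.83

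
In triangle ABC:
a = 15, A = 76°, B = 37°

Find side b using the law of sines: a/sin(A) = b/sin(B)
a/sin(A) = b/sin(B)  ⇒  b = a·sin(B)/sin(A) = 15·sin(37°)/sin(76°)
sin(37°) ≈ 0.601815, sin(76°) ≈ 0.970296
b ≈ 15·0.601815/0.970296 ≈ 9.02723/0.970296 ≈ 9.30358

b = 9.304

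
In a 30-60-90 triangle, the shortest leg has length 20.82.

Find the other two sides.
In a 30-60-90 triangle the sides are in ratio 1 : √3 : 2 (short leg : long leg : hypotenuse).
Long leg = 20.82·√3 ≈ 20.82·1.73205 ≈ 36.0613
Hypotenuse = 2·20.82 = 41.64

Long leg = 20.82√3 = 36.06, Hypotenuse = 41.64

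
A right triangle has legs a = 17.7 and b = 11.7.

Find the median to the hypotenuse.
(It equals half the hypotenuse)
Hypotenuse c = √(a² + b²) = √(313.29 + 136.89) = √450.18 ≈ 21.2174
Median to hypotenuse = c/2 ≈ 21.2174/2 ≈ 10.6087

Median = 10.61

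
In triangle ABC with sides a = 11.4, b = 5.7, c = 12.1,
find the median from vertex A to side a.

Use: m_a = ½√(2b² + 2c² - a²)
m_a = ½√(2·5.7² + 2·12.1² − 11.4²) = ½√(2·32.49 + 2·146.41 − 129.96) = ½√(64.98 + 292.82 − 129.96) = ½√227.84
√227.84 ≈ 15.0944, so m_a ≈ 7.54718

m_a = 7.547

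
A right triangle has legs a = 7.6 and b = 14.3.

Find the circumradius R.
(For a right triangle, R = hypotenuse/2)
Hypotenuse c = √(a² + b²) = √(57.76 + 204.49) = √262.25 ≈ 16.1941
R = c/2 ≈ 16.1941/2 ≈ 8.09707

R = 8.097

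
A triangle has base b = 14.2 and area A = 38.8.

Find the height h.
A = ½·b·h  ⇒  h = 2A/b = 2·38.8/14.2 = 77.6/14.2 ≈ 5.46479

h = 5.465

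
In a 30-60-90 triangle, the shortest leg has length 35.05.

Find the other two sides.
In a 30-60-90 triangle the sides are in ratio 1 : √3 : 2 (short leg : long leg : hypotenuse).
Long leg = 35.05·√3 ≈ 35.05·1.73205 ≈ 60.7084
Hypotenuse = 2·35.05 = 70.1

Long leg = 35.05√3 = 60.71, Hypotenuse = 70.1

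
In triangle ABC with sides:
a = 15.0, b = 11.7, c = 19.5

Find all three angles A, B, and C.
Law of cosines for each angle (a² = 225, b² = 136.89, c² = 380.25):
cos(A) = (b² + c² − a²)/(2bc) = (136.89 + 380.25 − 225)/(2·11.7·19.5) = 292.14/456.3 ≈ 0.640237  ⇒  A ≈ 50.1905°
cos(B) = (a² + c² − b²)/(2ac) = (225 + 380.25 − 136.89)/(2·15.0·19.5) = 468.36/585 ≈ 0.800615  ⇒  B ≈ 36.8111°
cos(C) = (a² + b² − c²)/(2ab) = (225 + 136.89 − 380.25)/(2·15.0·11.7) = -18.36/351 ≈ -0.0523077  ⇒  C ≈ 92.9984°
Check: A + B + C ≈ 180°

A = 50.19°, B = 36.81°, C = 93°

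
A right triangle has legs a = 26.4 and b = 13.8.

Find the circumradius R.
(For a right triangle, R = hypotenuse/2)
Hypotenuse c = √(a² + b²) = √(696.96 + 190.44) = √887.4 ≈ 29.7893
R = c/2 ≈ 29.7893/2 ≈ 14.8946

R = 14.89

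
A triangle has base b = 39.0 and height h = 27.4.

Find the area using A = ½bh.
A = ½·b·h = ½·39.0·27.4 = ½·1068.6 = 534.3

Area = 534.3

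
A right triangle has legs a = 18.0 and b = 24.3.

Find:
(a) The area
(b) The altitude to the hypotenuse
(a) The legs are perpendicular, so Area = ½·a·b = ½·18.0·24.3 = ½·437.4 = 218.7
(b) Hypotenuse c = √(a² + b²) = √(324 + 590.49) = √914.49 ≈ 30.2405
    Area = ½·c·h_c  ⇒  h_c = 2·Area/c = 437.4/30.2405 ≈ 14.464

Area = 218.7, h_c = 14.46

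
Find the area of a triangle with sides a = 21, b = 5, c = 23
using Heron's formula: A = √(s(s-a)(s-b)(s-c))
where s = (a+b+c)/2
s = (21 + 5 + 23)/2 = 49/2 = 24.5
s − a = 3.5, s − b = 19.5, s − c = 1.5
s(s−a)(s−b)(s−c) = 24.5·3.5·19.5·1.5 = 2508.1875
Area = √2508.1875 ≈ 50.0818

s = 24.5, Area = 50.08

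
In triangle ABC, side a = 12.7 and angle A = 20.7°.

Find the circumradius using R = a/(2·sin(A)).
R = a/(2·sin(A)) = 12.7/(2·sin(20.7°))
sin(20.7°) ≈ 0.353475
R ≈ 12.7/(2·0.353475) = 12.7/0.70695 ≈ 17.9645

R = 17.96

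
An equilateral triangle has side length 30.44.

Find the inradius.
r = Area/s with s the semi-perimeter.
Area = (√3/4)·30.44² = (√3/4)·926.5936 ≈ 0.433013·926.5936 ≈ 401.227
s = 3·30.44/2 = 45.66
r ≈ 401.227/45.66 ≈ 8.78727
(Equivalently r = side/(2√3) = 30.44/3.4641 ≈ 8.78727.)

r = 8.787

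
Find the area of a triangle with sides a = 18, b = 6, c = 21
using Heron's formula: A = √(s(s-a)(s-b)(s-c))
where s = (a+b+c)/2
s = (18 + 6 + 21)/2 = 45/2 = 22.5
s − a = 4.5, s − b = 16.5, s − c = 1.5
s(s−a)(s−b)(s−c) = 22.5·4.5·16.5·1.5 = 2505.9375
Area = √2505.9375 ≈ 50.0593

s = 22.5, Area = 50.06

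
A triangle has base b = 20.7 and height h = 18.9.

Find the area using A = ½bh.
A = ½·b·h = ½·20.7·18.9 = ½·391.23 = 195.615

Area = 195.615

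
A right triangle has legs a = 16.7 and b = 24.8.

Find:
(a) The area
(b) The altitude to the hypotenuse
(a) The legs are perpendicular, so Area = ½·a·b = ½·16.7·24.8 = ½·414.16 = 207.08
(b) Hypotenuse c = √(a² + b²) = √(278.89 + 615.04) = √893.93 ≈ 29.8987
    Area = ½·c·h_c  ⇒  h_c = 2·Area/c = 414.16/29.8987 ≈ 13.8521

Area = 207.08, h_c = 13.85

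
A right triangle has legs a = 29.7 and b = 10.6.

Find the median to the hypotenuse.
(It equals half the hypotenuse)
Hypotenuse c = √(a² + b²) = √(882.09 + 112.36) = √994.45 ≈ 31.5349
Median to hypotenuse = c/2 ≈ 31.5349/2 ≈ 15.7675

Median = 15.77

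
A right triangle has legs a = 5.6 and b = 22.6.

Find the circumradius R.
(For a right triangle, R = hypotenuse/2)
Hypotenuse c = √(a² + b²) = √(31.36 + 510.76) = √542.12 ≈ 23.2835
R = c/2 ≈ 23.2835/2 ≈ 11.6417

R = 11.64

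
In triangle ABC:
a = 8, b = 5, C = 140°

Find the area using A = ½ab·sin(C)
A = ½·a·b·sin(C) = ½·8·5·sin(140°)
sin(140°) ≈ 0.642788
A ≈ ½·40·0.642788 = 20·0.642788 ≈ 12.8558

Area = 12.86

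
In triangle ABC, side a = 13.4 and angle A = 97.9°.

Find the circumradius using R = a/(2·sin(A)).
R = a/(2·sin(A)) = 13.4/(2·sin(97.9°))
sin(97.9°) ≈ 0.990509
R ≈ 13.4/(2·0.990509) = 13.4/1.98102 ≈ 6.7642

R = 6.764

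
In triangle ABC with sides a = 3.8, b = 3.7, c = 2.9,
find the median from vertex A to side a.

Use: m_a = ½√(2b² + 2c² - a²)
m_a = ½√(2·3.7² + 2·2.9² − 3.8²) = ½√(2·13.69 + 2·8.41 − 14.44) = ½√(27.38 + 16.82 − 14.44) = ½√29.76
√29.76 ≈ 5.45527, so m_a ≈ 2.72764

m_a = 2.728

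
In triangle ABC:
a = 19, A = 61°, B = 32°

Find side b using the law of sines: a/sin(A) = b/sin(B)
a/sin(A) = b/sin(B)  ⇒  b = a·sin(B)/sin(A) = 19·sin(32°)/sin(61°)
sin(32°) ≈ 0.529919, sin(61°) ≈ 0.87462
b ≈ 19·0.529919/0.87462 ≈ 10.0685/0.87462 ≈ 11.5118

b = 11.51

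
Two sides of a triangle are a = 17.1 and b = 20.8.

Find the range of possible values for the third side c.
Triangle inequality: |a − b| < c < a + b
|a − b| = |17.1 − 20.8| = 3.7
a + b = 17.1 + 20.8 = 37.9

3.7 < c < 37.9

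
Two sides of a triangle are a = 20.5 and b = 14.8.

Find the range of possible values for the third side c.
Triangle inequality: |a − b| < c < a + b
|a − b| = |20.5 − 14.8| = 5.7
a + b = 20.5 + 14.8 = 35.3

5.7 < c < 35.3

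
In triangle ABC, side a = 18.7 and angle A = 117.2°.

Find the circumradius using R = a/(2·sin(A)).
R = a/(2·sin(A)) = 18.7/(2·sin(117.2°))
sin(117.2°) ≈ 0.889416
R ≈ 18.7/(2·0.889416) = 18.7/1.77883 ≈ 10.5125

R = 10.51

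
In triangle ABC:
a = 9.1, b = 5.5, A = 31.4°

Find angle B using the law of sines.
a/sin(A) = b/sin(B)  ⇒  sin(B) = b·sin(A)/a = 5.5·sin(31.4°)/9.1
sin(31.4°) ≈ 0.52101
sin(B) ≈ 5.5·0.52101/9.1 ≈ 2.86555/9.1 ≈ 0.314896
B = arcsin(0.314896) ≈ 18.3545°
(Since b ≤ a we need B ≤ A, so the obtuse alternative 180° − 18.3545° ≈ 161.645° is rejected.)

B = 18.35°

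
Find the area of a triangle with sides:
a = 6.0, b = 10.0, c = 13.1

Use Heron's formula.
s = (6.0 + 10.0 + 13.1)/2 = 29.1/2 = 14.55
s − a = 8.55, s − b = 4.55, s − c = 1.45
s(s−a)(s−b)(s−c) = 14.55·8.55·4.55·1.45 ≈ 820.745
Area = √820.745 ≈ 28.6487

Area = 28.65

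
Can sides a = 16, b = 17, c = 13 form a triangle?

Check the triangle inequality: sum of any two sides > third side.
a + b vs c: 16 + 17 = 33 > 13  ✓
a + c vs b: 16 + 13 = 29 > 17  ✓
b + c vs a: 17 + 13 = 30 > 16  ✓

Yes, triangle inequality satisfied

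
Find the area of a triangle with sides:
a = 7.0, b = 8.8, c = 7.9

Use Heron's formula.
s = (7.0 + 8.8 + 7.9)/2 = 23.7/2 = 11.85
s − a = 4.85, s − b = 3.05, s − c = 3.95
s(s−a)(s−b)(s−c) = 11.85·4.85·3.05·3.95 ≈ 692.4
Area = √692.4 ≈ 26.3135

Area = 26.31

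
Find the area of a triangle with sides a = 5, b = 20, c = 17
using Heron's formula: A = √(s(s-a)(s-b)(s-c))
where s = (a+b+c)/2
s = (5 + 20 + 17)/2 = 42/2 = 21
s − a = 16, s − b = 1, s − c = 4
s(s−a)(s−b)(s−c) = 21·16·1·4 = 1344
Area = √1344 ≈ 36.6606

s = 21.0, Area = 36.66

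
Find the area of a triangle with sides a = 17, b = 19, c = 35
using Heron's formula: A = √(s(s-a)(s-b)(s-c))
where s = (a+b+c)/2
s = (17 + 19 + 35)/2 = 71/2 = 35.5
s − a = 18.5, s − b = 16.5, s − c = 0.5
s(s−a)(s−b)(s−c) = 35.5·18.5·16.5·0.5 = 5418.1875
Area = √5418.1875 ≈ 73.6083

s = 35.5, Area = 73.61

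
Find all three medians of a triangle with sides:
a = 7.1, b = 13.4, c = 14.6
Median formula: m_a = ½√(2b² + 2c² − a²) (and cyclically). a² = 50.41, b² = 179.56, c² = 213.16.
m_a = ½√(2·179.56 + 2·213.16 − 50.41) = ½√735.03 ≈ ½·27.1114 ≈ 13.5557
m_b = ½√(2·50.41 + 2·213.16 − 179.56) = ½√347.58 ≈ ½·18.6435 ≈ 9.32175
m_c = ½√(2·50.41 + 2·179.56 − 213.16) = ½√246.78 ≈ ½·15.7092 ≈ 7.85462

m_a = 13.56, m_b = 9.322, m_c = 7.855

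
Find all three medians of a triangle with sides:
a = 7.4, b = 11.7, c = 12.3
Median formula: m_a = ½√(2b² + 2c² − a²) (and cyclically). a² = 54.76, b² = 136.89, c² = 151.29.
m_a = ½√(2·136.89 + 2·151.29 − 54.76) = ½√521.6 ≈ ½·22.8386 ≈ 11.4193
m_b = ½√(2·54.76 + 2·151.29 − 136.89) = ½√275.21 ≈ ½·16.5895 ≈ 8.29473
m_c = ½√(2·54.76 + 2·136.89 − 151.29) = ½√232.01 ≈ ½·15.2319 ≈ 7.61594

m_a = 11.42, m_b = 8.295, m_c = 7.616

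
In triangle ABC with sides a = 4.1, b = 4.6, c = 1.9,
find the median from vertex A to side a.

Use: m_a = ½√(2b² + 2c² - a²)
m_a = ½√(2·4.6² + 2·1.9² − 4.1²) = ½√(2·21.16 + 2·3.61 − 16.81) = ½√(42.32 + 7.22 − 16.81) = ½√32.73
√32.73 ≈ 5.72101, so m_a ≈ 2.86051

m_a = 2.861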